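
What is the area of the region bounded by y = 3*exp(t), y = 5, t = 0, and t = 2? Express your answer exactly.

-17 - 10*log(3) + 10*log(5) + 3*exp(2)

The difference (3*exp(t)) - (5) = 3*exp(t) - 5 changes sign at t = log(5/3) inside [0, 2], so split the integral there.
∫[0,log(5/3)] (3*exp(t) - 5) dt = log(243/3125) + 2; the area of that piece is -2 + log(3125/243).
∫[log(5/3),2] (3*exp(t) - 5) dt = -15 - 5*log(3) + 5*log(5) + 3*exp(2).
Total area = (-2 + log(3125/243)) + (-15 - 5*log(3) + 5*log(5) + 3*exp(2)) = -17 - 10*log(3) + 10*log(5) + 3*exp(2).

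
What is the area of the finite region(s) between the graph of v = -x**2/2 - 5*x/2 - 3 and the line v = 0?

The curve meets the x-axis where -x**2/2 - 5*x/2 - 3 = 0, i.e. -(x + 2)*(x + 3)/2 = 0, at x = -3, -2.
On [-3, -2] the curve lies above the axis; ∫[-3,-2] (-x**2/2 - 5*x/2 - 3) dx = 1/12, giving area 1/12.

1/12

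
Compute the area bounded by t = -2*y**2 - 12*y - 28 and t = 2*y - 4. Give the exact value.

Both boundary curves give t as a function of y, so integrate with respect to y. Setting them equal: -2*y**2 - 14*y - 24 = 0, i.e. -2*(y + 3)*(y + 4) = 0, so they meet at y = -4, -3.
For y in [-4, -3], t = -2*y**2 - 12*y - 28 is on the right; area = ∫[-4,-3] (-2*y**2 - 14*y - 24) dy = 1/3.

1/3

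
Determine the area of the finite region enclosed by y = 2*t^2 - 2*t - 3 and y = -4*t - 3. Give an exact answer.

1/3

Set the curves equal: 2*t^2 - 2*t - 3 = -4*t - 3, so 2*t^2 + 2*t = 0, which factors as 2*t*(t + 1) = 0. The curves meet at t = -1, 0.
On [-1, 0], y = -4*t - 3 is on top; that piece has area ∫[-1,0] (-(2*t^2 + 2*t)) dt = 1/3.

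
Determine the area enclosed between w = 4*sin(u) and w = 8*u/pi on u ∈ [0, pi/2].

On [0, pi/2], (4*sin(u)) - (8*u/pi) = -8*u/pi + 4*sin(u) is ≥ 0 throughout, so the area is a single integral of |-8*u/pi + 4*sin(u)|.
∫[0,pi/2] (-8*u/pi + 4*sin(u)) du = 4 - pi.

4 - pi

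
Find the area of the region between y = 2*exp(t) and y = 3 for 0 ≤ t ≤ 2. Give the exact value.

The difference (2*exp(t)) - (3) = 2*exp(t) - 3 changes sign at t = log(3/2) inside [0, 2], so split the integral there.
∫[0,log(3/2)] (2*exp(t) - 3) dt = log(8/27) + 1; the area of that piece is -1 + log(27/8).
∫[log(3/2),2] (2*exp(t) - 3) dt = -9 - 3*log(2) + 3*log(3) + 2*exp(2).
Total area = (-1 + log(27/8)) + (-9 - 3*log(2) + 3*log(3) + 2*exp(2)) = -10 - 6*log(2) + 6*log(3) + 2*exp(2).

-10 - 6*log(2) + 6*log(3) + 2*exp(2)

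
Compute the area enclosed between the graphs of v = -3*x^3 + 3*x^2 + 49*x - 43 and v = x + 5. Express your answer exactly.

Set the curves equal: -3*x^3 + 3*x^2 + 49*x - 43 = x + 5, so -3*x^3 + 3*x^2 + 48*x - 48 = 0, which factors as -3*(x - 4)*(x - 1)*(x + 4) = 0. The curves meet at x = -4, 1, 4.
On [-4, 1], v = x + 5 is on top; that piece has area ∫[-4,1] (-(-3*x^3 + 3*x^2 + 48*x - 48)) dx = 1375/4.
On [1, 4], v = -3*x^3 + 3*x^2 + 49*x - 43 is on top; that piece has area ∫[1,4] (-3*x^3 + 3*x^2 + 48*x - 48) dx = 351/4.
Total enclosed area = 1375/4 + 351/4 = 863/2.

863/2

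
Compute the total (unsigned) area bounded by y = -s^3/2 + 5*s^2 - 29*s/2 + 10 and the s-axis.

71/12

The curve meets the s-axis where -s^3/2 + 5*s^2 - 29*s/2 + 10 = 0, i.e. -(s - 5)*(s - 4)*(s - 1)/2 = 0, at s = 1, 4, 5.
On [1, 4] the curve lies below the axis; ∫[1,4] (-s^3/2 + 5*s^2 - 29*s/2 + 10) ds = -45/8, giving area 45/8.
On [4, 5] the curve lies above the axis; ∫[4,5] (-s^3/2 + 5*s^2 - 29*s/2 + 10) ds = 7/24, giving area 7/24.
Total area = 45/8 + 7/24 = 71/12.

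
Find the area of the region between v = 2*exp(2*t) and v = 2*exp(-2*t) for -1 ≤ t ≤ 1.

The difference (2*exp(2*t)) - (2*exp(-2*t)) = 2*exp(2*t) - 2*exp(-2*t) changes sign at t = 0 inside [-1, 1], so split the integral there.
∫[-1,0] (2*exp(2*t) - 2*exp(-2*t)) dt = -exp(2) - exp(-2) + 2; the area of that piece is -2 + exp(-2) + exp(2).
∫[0,1] (2*exp(2*t) - 2*exp(-2*t)) dt = -2 + exp(-2) + exp(2).
Total area = (-2 + exp(-2) + exp(2)) + (-2 + exp(-2) + exp(2)) = -4 + 2*exp(-2) + 2*exp(2).

-4 + 2*exp(-2) + 2*exp(2)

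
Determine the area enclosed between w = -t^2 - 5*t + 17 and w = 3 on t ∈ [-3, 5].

361/3

The difference (-t^2 - 5*t + 17) - (3) = -t^2 - 5*t + 14 changes sign at t = 2 inside [-3, 5], so split the integral there.
∫[-3,2] (-t^2 - 5*t + 14) dt = 425/6.
∫[2,5] (-t^2 - 5*t + 14) dt = -99/2; the area of that piece is 99/2.
Total area = 425/6 + 99/2 = 361/3.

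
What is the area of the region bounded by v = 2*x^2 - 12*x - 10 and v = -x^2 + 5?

108

Set the curves equal: 2*x^2 - 12*x - 10 = -x^2 + 5, so 3*x^2 - 12*x - 15 = 0, which factors as 3*(x - 5)*(x + 1) = 0. The curves meet at x = -1, 5.
On [-1, 5], v = -x^2 + 5 is on top; that piece has area ∫[-1,5] (-(3*x^2 - 12*x - 15)) dx = 108.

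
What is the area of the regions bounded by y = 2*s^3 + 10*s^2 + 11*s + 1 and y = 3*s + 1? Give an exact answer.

71/3

Set the curves equal: 2*s^3 + 10*s^2 + 11*s + 1 = 3*s + 1, so 2*s^3 + 10*s^2 + 8*s = 0, which factors as 2*s*(s + 1)*(s + 4) = 0. The curves meet at s = -4, -1, 0.
On [-4, -1], y = 2*s^3 + 10*s^2 + 11*s + 1 is on top; that piece has area ∫[-4,-1] (2*s^3 + 10*s^2 + 8*s) ds = 45/2.
On [-1, 0], y = 3*s + 1 is on top; that piece has area ∫[-1,0] (-(2*s^3 + 10*s^2 + 8*s)) ds = 7/6.
Total enclosed area = 45/2 + 7/6 = 71/3.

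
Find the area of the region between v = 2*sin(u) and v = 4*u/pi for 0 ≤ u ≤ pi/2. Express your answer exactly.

On [0, pi/2], (2*sin(u)) - (4*u/pi) = -4*u/pi + 2*sin(u) is ≥ 0 throughout, so the area is a single integral of |-4*u/pi + 2*sin(u)|.
∫[0,pi/2] (-4*u/pi + 2*sin(u)) du = 2 - pi/2.

2 - pi/2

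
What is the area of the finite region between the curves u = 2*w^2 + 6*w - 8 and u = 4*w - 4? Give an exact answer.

Both boundary curves give u as a function of w, so integrate with respect to w. Setting them equal: 2*w^2 + 2*w - 4 = 0, i.e. 2*(w - 1)*(w + 2) = 0, so they meet at w = -2, 1.
For w in [-2, 1], u = 2*w^2 + 6*w - 8 is on the left; area = ∫[-2,1] (-(2*w^2 + 2*w - 4)) dw = 9.

9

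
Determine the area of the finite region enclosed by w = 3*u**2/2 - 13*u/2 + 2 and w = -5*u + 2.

Set the curves equal: 3*u**2/2 - 13*u/2 + 2 = -5*u + 2, so 3*u**2/2 - 3*u/2 = 0, which factors as 3*u*(u - 1)/2 = 0. The curves meet at u = 0, 1.
On [0, 1], w = -5*u + 2 is on top; that piece has area ∫[0,1] (-(3*u**2/2 - 3*u/2)) du = 1/4.

1/4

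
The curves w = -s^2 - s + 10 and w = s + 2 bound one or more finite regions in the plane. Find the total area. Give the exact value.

Set the curves equal: -s^2 - s + 10 = s + 2, so -s^2 - 2*s + 8 = 0, which factors as -(s - 2)*(s + 4) = 0. The curves meet at s = -4, 2.
On [-4, 2], w = -s^2 - s + 10 is on top; that piece has area ∫[-4,2] (-s^2 - 2*s + 8) ds = 36.

36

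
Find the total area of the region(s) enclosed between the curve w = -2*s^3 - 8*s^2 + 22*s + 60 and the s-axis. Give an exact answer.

863/3

The curve meets the s-axis where -2*s^3 - 8*s^2 + 22*s + 60 = 0, i.e. -2*(s - 3)*(s + 2)*(s + 5) = 0, at s = -5, -2, 3.
On [-5, -2] the curve lies below the axis; ∫[-5,-2] (-2*s^3 - 8*s^2 + 22*s + 60) ds = -117/2, giving area 117/2.
On [-2, 3] the curve lies above the axis; ∫[-2,3] (-2*s^3 - 8*s^2 + 22*s + 60) ds = 1375/6, giving area 1375/6.
Total area = 117/2 + 1375/6 = 863/3.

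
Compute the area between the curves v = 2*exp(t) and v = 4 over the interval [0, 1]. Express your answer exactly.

-10 + 2*exp(1) + 8*log(2)

The difference (2*exp(t)) - (4) = 2*exp(t) - 4 changes sign at t = log(2) inside [0, 1], so split the integral there.
∫[0,log(2)] (2*exp(t) - 4) dt = 2 - log(16); the area of that piece is -2 + log(16).
∫[log(2),1] (2*exp(t) - 4) dt = -8 + 4*log(2) + 2*exp(1).
Total area = (-2 + log(16)) + (-8 + 4*log(2) + 2*exp(1)) = -10 + 2*exp(1) + 8*log(2).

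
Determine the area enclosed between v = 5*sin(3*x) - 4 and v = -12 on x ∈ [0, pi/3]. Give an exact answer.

10/3 + 8*pi/3

On [0, pi/3], (5*sin(3*x) - 4) - (-12) = 5*sin(3*x) + 8 is ≥ 0 throughout, so the area is a single integral of |5*sin(3*x) + 8|.
∫[0,pi/3] (5*sin(3*x) + 8) dx = 10/3 + 8*pi/3.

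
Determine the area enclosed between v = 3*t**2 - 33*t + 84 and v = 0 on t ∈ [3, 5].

The difference (3*t**2 - 33*t + 84) - (0) = 3*t**2 - 33*t + 84 changes sign at t = 4 inside [3, 5], so split the integral there.
∫[3,4] (3*t**2 - 33*t + 84) dt = 11/2.
∫[4,5] (3*t**2 - 33*t + 84) dt = -7/2; the area of that piece is 7/2.
Total area = 11/2 + 7/2 = 9.

9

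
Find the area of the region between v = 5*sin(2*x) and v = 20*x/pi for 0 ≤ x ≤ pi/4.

5/2 - 5*pi/8

On [0, pi/4], (5*sin(2*x)) - (20*x/pi) = -20*x/pi + 5*sin(2*x) is ≥ 0 throughout, so the area is a single integral of |-20*x/pi + 5*sin(2*x)|.
∫[0,pi/4] (-20*x/pi + 5*sin(2*x)) dx = 5/2 - 5*pi/8.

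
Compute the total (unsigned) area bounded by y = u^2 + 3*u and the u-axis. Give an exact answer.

9/2

The curve meets the u-axis where u^2 + 3*u = 0, i.e. u*(u + 3) = 0, at u = -3, 0.
On [-3, 0] the curve lies below the axis; ∫[-3,0] (u^2 + 3*u) du = -9/2, giving area 9/2.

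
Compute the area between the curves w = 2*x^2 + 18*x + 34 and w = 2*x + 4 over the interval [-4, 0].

112/3

The difference (2*x^2 + 18*x + 34) - (2*x + 4) = 2*x^2 + 16*x + 30 changes sign at x = -3 inside [-4, 0], so split the integral there.
∫[-4,-3] (2*x^2 + 16*x + 30) dx = -4/3; the area of that piece is 4/3.
∫[-3,0] (2*x^2 + 16*x + 30) dx = 36.
Total area = 4/3 + 36 = 112/3.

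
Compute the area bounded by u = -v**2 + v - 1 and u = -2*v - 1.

Both boundary curves give u as a function of v, so integrate with respect to v. Setting them equal: -v**2 + 3*v = 0, i.e. -v*(v - 3) = 0, so they meet at v = 0, 3.
For v in [0, 3], u = -v**2 + v - 1 is on the right; area = ∫[0,3] (-v**2 + 3*v) dv = 9/2.

9/2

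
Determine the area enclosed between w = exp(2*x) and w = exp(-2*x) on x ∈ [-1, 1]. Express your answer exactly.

The difference (exp(2*x)) - (exp(-2*x)) = exp(2*x) - exp(-2*x) changes sign at x = 0 inside [-1, 1], so split the integral there.
∫[-1,0] (exp(2*x) - exp(-2*x)) dx = -exp(2)/2 - exp(-2)/2 + 1; the area of that piece is -1 + exp(-2)/2 + exp(2)/2.
∫[0,1] (exp(2*x) - exp(-2*x)) dx = -1 + exp(-2)/2 + exp(2)/2.
Total area = (-1 + exp(-2)/2 + exp(2)/2) + (-1 + exp(-2)/2 + exp(2)/2) = -2 + exp(-2) + exp(2).

-2 + exp(-2) + exp(2)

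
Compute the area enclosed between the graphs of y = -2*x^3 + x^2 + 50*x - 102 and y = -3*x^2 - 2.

Set the curves equal: -2*x^3 + x^2 + 50*x - 102 = -3*x^2 - 2, so -2*x^3 + 4*x^2 + 50*x - 100 = 0, which factors as -2*(x - 5)*(x - 2)*(x + 5) = 0. The curves meet at x = -5, 2, 5.
On [-5, 2], y = -3*x^2 - 2 is on top; that piece has area ∫[-5,2] (-(-2*x^3 + 4*x^2 + 50*x - 100)) dx = 4459/6.
On [2, 5], y = -2*x^3 + x^2 + 50*x - 102 is on top; that piece has area ∫[2,5] (-2*x^3 + 4*x^2 + 50*x - 100) dx = 153/2.
Total enclosed area = 4459/6 + 153/2 = 2459/3.

2459/3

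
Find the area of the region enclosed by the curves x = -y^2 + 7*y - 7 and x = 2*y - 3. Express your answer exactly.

9/2

Both boundary curves give x as a function of y, so integrate with respect to y. Setting them equal: -y^2 + 5*y - 4 = 0, i.e. -(y - 4)*(y - 1) = 0, so they meet at y = 1, 4.
For y in [1, 4], x = -y^2 + 7*y - 7 is on the right; area = ∫[1,4] (-y^2 + 5*y - 4) dy = 9/2.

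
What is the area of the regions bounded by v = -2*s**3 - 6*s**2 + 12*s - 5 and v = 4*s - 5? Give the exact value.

131/2

Set the curves equal: -2*s**3 - 6*s**2 + 12*s - 5 = 4*s - 5, so -2*s**3 - 6*s**2 + 8*s = 0, which factors as -2*s*(s - 1)*(s + 4) = 0. The curves meet at s = -4, 0, 1.
On [-4, 0], v = 4*s - 5 is on top; that piece has area ∫[-4,0] (-(-2*s**3 - 6*s**2 + 8*s)) ds = 64.
On [0, 1], v = -2*s**3 - 6*s**2 + 12*s - 5 is on top; that piece has area ∫[0,1] (-2*s**3 - 6*s**2 + 8*s) ds = 3/2.
Total enclosed area = 64 + 3/2 = 131/2.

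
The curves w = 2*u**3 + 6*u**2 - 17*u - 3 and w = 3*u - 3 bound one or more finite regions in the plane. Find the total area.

407/2

Set the curves equal: 2*u**3 + 6*u**2 - 17*u - 3 = 3*u - 3, so 2*u**3 + 6*u**2 - 20*u = 0, which factors as 2*u*(u - 2)*(u + 5) = 0. The curves meet at u = -5, 0, 2.
On [-5, 0], w = 2*u**3 + 6*u**2 - 17*u - 3 is on top; that piece has area ∫[-5,0] (2*u**3 + 6*u**2 - 20*u) du = 375/2.
On [0, 2], w = 3*u - 3 is on top; that piece has area ∫[0,2] (-(2*u**3 + 6*u**2 - 20*u)) du = 16.
Total enclosed area = 375/2 + 16 = 407/2.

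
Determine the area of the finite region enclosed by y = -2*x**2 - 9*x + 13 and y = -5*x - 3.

Set the curves equal: -2*x**2 - 9*x + 13 = -5*x - 3, so -2*x**2 - 4*x + 16 = 0, which factors as -2*(x - 2)*(x + 4) = 0. The curves meet at x = -4, 2.
On [-4, 2], y = -2*x**2 - 9*x + 13 is on top; that piece has area ∫[-4,2] (-2*x**2 - 4*x + 16) dx = 72.

72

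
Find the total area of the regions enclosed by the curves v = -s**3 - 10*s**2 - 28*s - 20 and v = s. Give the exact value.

Set the curves equal: -s**3 - 10*s**2 - 28*s - 20 = s, so -s**3 - 10*s**2 - 29*s - 20 = 0, which factors as -(s + 1)*(s + 4)*(s + 5) = 0. The curves meet at s = -5, -4, -1.
On [-5, -4], v = s is on top; that piece has area ∫[-5,-4] (-(-s**3 - 10*s**2 - 29*s - 20)) ds = 7/12.
On [-4, -1], v = -s**3 - 10*s**2 - 28*s - 20 is on top; that piece has area ∫[-4,-1] (-s**3 - 10*s**2 - 29*s - 20) ds = 45/4.
Total enclosed area = 7/12 + 45/4 = 71/6.

71/6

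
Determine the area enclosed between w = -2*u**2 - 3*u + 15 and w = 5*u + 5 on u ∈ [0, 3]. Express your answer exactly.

The difference (-2*u**2 - 3*u + 15) - (5*u + 5) = -2*u**2 - 8*u + 10 changes sign at u = 1 inside [0, 3], so split the integral there.
∫[0,1] (-2*u**2 - 8*u + 10) du = 16/3.
∫[1,3] (-2*u**2 - 8*u + 10) du = -88/3; the area of that piece is 88/3.
Total area = 16/3 + 88/3 = 104/3.

104/3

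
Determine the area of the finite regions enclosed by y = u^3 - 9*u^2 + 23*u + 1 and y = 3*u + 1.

Set the curves equal: u^3 - 9*u^2 + 23*u + 1 = 3*u + 1, so u^3 - 9*u^2 + 20*u = 0, which factors as u*(u - 5)*(u - 4) = 0. The curves meet at u = 0, 4, 5.
On [0, 4], y = u^3 - 9*u^2 + 23*u + 1 is on top; that piece has area ∫[0,4] (u^3 - 9*u^2 + 20*u) du = 32.
On [4, 5], y = 3*u + 1 is on top; that piece has area ∫[4,5] (-(u^3 - 9*u^2 + 20*u)) du = 3/4.
Total enclosed area = 32 + 3/4 = 131/4.

131/4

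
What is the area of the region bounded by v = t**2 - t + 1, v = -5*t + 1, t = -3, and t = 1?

34/3

The difference (t**2 - t + 1) - (-5*t + 1) = t**2 + 4*t changes sign at t = 0 inside [-3, 1], so split the integral there.
∫[-3,0] (t**2 + 4*t) dt = -9; the area of that piece is 9.
∫[0,1] (t**2 + 4*t) dt = 7/3.
Total area = 9 + 7/3 = 34/3.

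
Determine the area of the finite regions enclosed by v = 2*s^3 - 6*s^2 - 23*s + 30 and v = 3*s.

Set the curves equal: 2*s^3 - 6*s^2 - 23*s + 30 = 3*s, so 2*s^3 - 6*s^2 - 26*s + 30 = 0, which factors as 2*(s - 5)*(s - 1)*(s + 3) = 0. The curves meet at s = -3, 1, 5.
On [-3, 1], v = 2*s^3 - 6*s^2 - 23*s + 30 is on top; that piece has area ∫[-3,1] (2*s^3 - 6*s^2 - 26*s + 30) ds = 128.
On [1, 5], v = 3*s is on top; that piece has area ∫[1,5] (-(2*s^3 - 6*s^2 - 26*s + 30)) ds = 128.
Total enclosed area = 128 + 128 = 256.

256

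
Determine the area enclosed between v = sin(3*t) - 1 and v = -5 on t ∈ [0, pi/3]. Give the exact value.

2/3 + 4*pi/3

On [0, pi/3], (sin(3*t) - 1) - (-5) = sin(3*t) + 4 is ≥ 0 throughout, so the area is a single integral of |sin(3*t) + 4|.
∫[0,pi/3] (sin(3*t) + 4) dt = 2/3 + 4*pi/3.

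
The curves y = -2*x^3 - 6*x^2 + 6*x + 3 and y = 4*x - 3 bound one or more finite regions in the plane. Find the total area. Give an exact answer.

16

Set the curves equal: -2*x^3 - 6*x^2 + 6*x + 3 = 4*x - 3, so -2*x^3 - 6*x^2 + 2*x + 6 = 0, which factors as -2*(x - 1)*(x + 1)*(x + 3) = 0. The curves meet at x = -3, -1, 1.
On [-3, -1], y = 4*x - 3 is on top; that piece has area ∫[-3,-1] (-(-2*x^3 - 6*x^2 + 2*x + 6)) dx = 8.
On [-1, 1], y = -2*x^3 - 6*x^2 + 6*x + 3 is on top; that piece has area ∫[-1,1] (-2*x^3 - 6*x^2 + 2*x + 6) dx = 8.
Total enclosed area = 8 + 8 = 16.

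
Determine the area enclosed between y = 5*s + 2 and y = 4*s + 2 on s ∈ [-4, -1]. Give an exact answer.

On [-4, -1], (5*s + 2) - (4*s + 2) = s is ≤ 0 throughout, so the area is a single integral of |s|.
∫[-4,-1] (s) ds = -15/2; the area of that piece is 15/2.

15/2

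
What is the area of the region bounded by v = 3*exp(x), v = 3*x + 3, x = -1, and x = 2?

On [-1, 2], (3*exp(x)) - (3*x + 3) = -3*x + 3*exp(x) - 3 is ≥ 0 throughout, so the area is a single integral of |-3*x + 3*exp(x) - 3|.
∫[-1,2] (-3*x + 3*exp(x) - 3) dx = -27/2 - 3*exp(-1) + 3*exp(2).

-27/2 - 3*exp(-1) + 3*exp(2)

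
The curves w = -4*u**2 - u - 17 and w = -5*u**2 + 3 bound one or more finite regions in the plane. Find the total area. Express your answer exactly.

Set the curves equal: -4*u**2 - u - 17 = -5*u**2 + 3, so u**2 - u - 20 = 0, which factors as (u - 5)*(u + 4) = 0. The curves meet at u = -4, 5.
On [-4, 5], w = -5*u**2 + 3 is on top; that piece has area ∫[-4,5] (-(u**2 - u - 20)) du = 243/2.

243/2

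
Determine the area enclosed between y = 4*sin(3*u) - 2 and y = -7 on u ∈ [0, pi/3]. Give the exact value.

On [0, pi/3], (4*sin(3*u) - 2) - (-7) = 4*sin(3*u) + 5 is ≥ 0 throughout, so the area is a single integral of |4*sin(3*u) + 5|.
∫[0,pi/3] (4*sin(3*u) + 5) du = 8/3 + 5*pi/3.

8/3 + 5*pi/3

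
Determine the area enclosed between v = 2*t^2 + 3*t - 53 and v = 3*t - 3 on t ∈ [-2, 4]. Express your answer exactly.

252

On [-2, 4], (2*t^2 + 3*t - 53) - (3*t - 3) = 2*t^2 - 50 is ≤ 0 throughout, so the area is a single integral of |2*t^2 - 50|.
∫[-2,4] (2*t^2 - 50) dt = -252; the area of that piece is 252.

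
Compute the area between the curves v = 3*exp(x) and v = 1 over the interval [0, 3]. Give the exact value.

-6 + 3*exp(3)

On [0, 3], (3*exp(x)) - (1) = 3*exp(x) - 1 is ≥ 0 throughout, so the area is a single integral of |3*exp(x) - 1|.
∫[0,3] (3*exp(x) - 1) dx = -6 + 3*exp(3).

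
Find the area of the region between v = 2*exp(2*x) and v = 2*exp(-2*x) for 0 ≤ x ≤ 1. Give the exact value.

-2 + exp(-2) + exp(2)

On [0, 1], (2*exp(2*x)) - (2*exp(-2*x)) = 2*exp(2*x) - 2*exp(-2*x) is ≥ 0 throughout, so the area is a single integral of |2*exp(2*x) - 2*exp(-2*x)|.
∫[0,1] (2*exp(2*x) - 2*exp(-2*x)) dx = -2 + exp(-2) + exp(2).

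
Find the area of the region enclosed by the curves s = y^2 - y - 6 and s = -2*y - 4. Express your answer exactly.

9/2

Both boundary curves give s as a function of y, so integrate with respect to y. Setting them equal: y^2 + y - 2 = 0, i.e. (y - 1)*(y + 2) = 0, so they meet at y = -2, 1.
For y in [-2, 1], s = y^2 - y - 6 is on the left; area = ∫[-2,1] (-(y^2 + y - 2)) dy = 9/2.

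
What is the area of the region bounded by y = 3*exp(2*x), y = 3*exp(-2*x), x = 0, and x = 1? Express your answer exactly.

-3 + 3*exp(-2)/2 + 3*exp(2)/2

On [0, 1], (3*exp(2*x)) - (3*exp(-2*x)) = 3*exp(2*x) - 3*exp(-2*x) is ≥ 0 throughout, so the area is a single integral of |3*exp(2*x) - 3*exp(-2*x)|.
∫[0,1] (3*exp(2*x) - 3*exp(-2*x)) dx = -3 + 3*exp(-2)/2 + 3*exp(2)/2.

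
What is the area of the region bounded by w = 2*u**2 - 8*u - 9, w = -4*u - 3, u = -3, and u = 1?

The difference (2*u**2 - 8*u - 9) - (-4*u - 3) = 2*u**2 - 4*u - 6 changes sign at u = -1 inside [-3, 1], so split the integral there.
∫[-3,-1] (2*u**2 - 4*u - 6) du = 64/3.
∫[-1,1] (2*u**2 - 4*u - 6) du = -32/3; the area of that piece is 32/3.
Total area = 64/3 + 32/3 = 32.

32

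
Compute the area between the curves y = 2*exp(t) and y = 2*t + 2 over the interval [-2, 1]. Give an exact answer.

-3 - 2*exp(-2) + 2*exp(1)

On [-2, 1], (2*exp(t)) - (2*t + 2) = -2*t + 2*exp(t) - 2 is ≥ 0 throughout, so the area is a single integral of |-2*t + 2*exp(t) - 2|.
∫[-2,1] (-2*t + 2*exp(t) - 2) dt = -3 - 2*exp(-2) + 2*exp(1).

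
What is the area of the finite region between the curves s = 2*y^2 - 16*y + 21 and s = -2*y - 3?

Both boundary curves give s as a function of y, so integrate with respect to y. Setting them equal: 2*y^2 - 14*y + 24 = 0, i.e. 2*(y - 4)*(y - 3) = 0, so they meet at y = 3, 4.
For y in [3, 4], s = 2*y^2 - 16*y + 21 is on the left; area = ∫[3,4] (-(2*y^2 - 14*y + 24)) dy = 1/3.

1/3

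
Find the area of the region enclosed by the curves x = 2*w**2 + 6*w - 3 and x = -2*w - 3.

Both boundary curves give x as a function of w, so integrate with respect to w. Setting them equal: 2*w**2 + 8*w = 0, i.e. 2*w*(w + 4) = 0, so they meet at w = -4, 0.
For w in [-4, 0], x = 2*w**2 + 6*w - 3 is on the left; area = ∫[-4,0] (-(2*w**2 + 8*w)) dw = 64/3.

64/3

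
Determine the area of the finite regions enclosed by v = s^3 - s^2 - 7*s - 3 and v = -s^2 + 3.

Set the curves equal: s^3 - s^2 - 7*s - 3 = -s^2 + 3, so s^3 - 7*s - 6 = 0, which factors as (s - 3)*(s + 1)*(s + 2) = 0. The curves meet at s = -2, -1, 3.
On [-2, -1], v = s^3 - s^2 - 7*s - 3 is on top; that piece has area ∫[-2,-1] (s^3 - 7*s - 6) ds = 3/4.
On [-1, 3], v = -s^2 + 3 is on top; that piece has area ∫[-1,3] (-(s^3 - 7*s - 6)) ds = 32.
Total enclosed area = 3/4 + 32 = 131/4.

131/4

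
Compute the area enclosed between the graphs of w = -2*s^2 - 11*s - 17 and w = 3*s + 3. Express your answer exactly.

9

Set the curves equal: -2*s^2 - 11*s - 17 = 3*s + 3, so -2*s^2 - 14*s - 20 = 0, which factors as -2*(s + 2)*(s + 5) = 0. The curves meet at s = -5, -2.
On [-5, -2], w = -2*s^2 - 11*s - 17 is on top; that piece has area ∫[-5,-2] (-2*s^2 - 14*s - 20) ds = 9.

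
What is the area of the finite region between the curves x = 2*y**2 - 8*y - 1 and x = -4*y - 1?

Both boundary curves give x as a function of y, so integrate with respect to y. Setting them equal: 2*y**2 - 4*y = 0, i.e. 2*y*(y - 2) = 0, so they meet at y = 0, 2.
For y in [0, 2], x = 2*y**2 - 8*y - 1 is on the left; area = ∫[0,2] (-(2*y**2 - 4*y)) dy = 8/3.

8/3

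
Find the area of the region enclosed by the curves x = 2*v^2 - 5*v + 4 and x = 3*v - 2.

8/3

Both boundary curves give x as a function of v, so integrate with respect to v. Setting them equal: 2*v^2 - 8*v + 6 = 0, i.e. 2*(v - 3)*(v - 1) = 0, so they meet at v = 1, 3.
For v in [1, 3], x = 2*v^2 - 5*v + 4 is on the left; area = ∫[1,3] (-(2*v^2 - 8*v + 6)) dv = 8/3.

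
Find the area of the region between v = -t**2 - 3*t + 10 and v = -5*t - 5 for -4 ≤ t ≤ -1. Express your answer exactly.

53/3

The difference (-t**2 - 3*t + 10) - (-5*t - 5) = -t**2 + 2*t + 15 changes sign at t = -3 inside [-4, -1], so split the integral there.
∫[-4,-3] (-t**2 + 2*t + 15) dt = -13/3; the area of that piece is 13/3.
∫[-3,-1] (-t**2 + 2*t + 15) dt = 40/3.
Total area = 13/3 + 40/3 = 53/3.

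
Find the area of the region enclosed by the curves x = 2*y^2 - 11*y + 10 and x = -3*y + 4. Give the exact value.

8/3

Both boundary curves give x as a function of y, so integrate with respect to y. Setting them equal: 2*y^2 - 8*y + 6 = 0, i.e. 2*(y - 3)*(y - 1) = 0, so they meet at y = 1, 3.
For y in [1, 3], x = 2*y^2 - 11*y + 10 is on the left; area = ∫[1,3] (-(2*y^2 - 8*y + 6)) dy = 8/3.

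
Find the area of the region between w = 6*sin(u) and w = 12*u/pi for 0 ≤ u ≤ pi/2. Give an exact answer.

6 - 3*pi/2

On [0, pi/2], (6*sin(u)) - (12*u/pi) = -12*u/pi + 6*sin(u) is ≥ 0 throughout, so the area is a single integral of |-12*u/pi + 6*sin(u)|.
∫[0,pi/2] (-12*u/pi + 6*sin(u)) du = 6 - 3*pi/2.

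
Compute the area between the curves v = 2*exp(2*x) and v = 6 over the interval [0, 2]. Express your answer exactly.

-17 + 6*log(3) + exp(4)

The difference (2*exp(2*x)) - (6) = 2*exp(2*x) - 6 changes sign at x = log(3)/2 inside [0, 2], so split the integral there.
∫[0,log(3)/2] (2*exp(2*x) - 6) dx = 2 - log(27); the area of that piece is -2 + log(27).
∫[log(3)/2,2] (2*exp(2*x) - 6) dx = -15 + 3*log(3) + exp(4).
Total area = (-2 + log(27)) + (-15 + 3*log(3) + exp(4)) = -17 + 6*log(3) + exp(4).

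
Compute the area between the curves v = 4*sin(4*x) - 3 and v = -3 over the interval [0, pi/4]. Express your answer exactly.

2

On [0, pi/4], (4*sin(4*x) - 3) - (-3) = 4*sin(4*x) is ≥ 0 throughout, so the area is a single integral of |4*sin(4*x)|.
∫[0,pi/4] (4*sin(4*x)) dx = 2.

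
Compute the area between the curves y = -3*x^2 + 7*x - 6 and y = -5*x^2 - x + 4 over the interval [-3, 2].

The difference (-3*x^2 + 7*x - 6) - (-5*x^2 - x + 4) = 2*x^2 + 8*x - 10 changes sign at x = 1 inside [-3, 2], so split the integral there.
∫[-3,1] (2*x^2 + 8*x - 10) dx = -160/3; the area of that piece is 160/3.
∫[1,2] (2*x^2 + 8*x - 10) dx = 20/3.
Total area = 160/3 + 20/3 = 60.

60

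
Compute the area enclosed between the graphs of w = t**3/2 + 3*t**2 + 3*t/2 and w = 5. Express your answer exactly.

Set the curves equal: t**3/2 + 3*t**2 + 3*t/2 = 5, so t**3/2 + 3*t**2 + 3*t/2 - 5 = 0, which factors as (t - 1)*(t + 2)*(t + 5)/2 = 0. The curves meet at t = -5, -2, 1.
On [-5, -2], w = t**3/2 + 3*t**2 + 3*t/2 is on top; that piece has area ∫[-5,-2] (t**3/2 + 3*t**2 + 3*t/2 - 5) dt = 81/8.
On [-2, 1], w = 5 is on top; that piece has area ∫[-2,1] (-(t**3/2 + 3*t**2 + 3*t/2 - 5)) dt = 81/8.
Total enclosed area = 81/8 + 81/8 = 81/4.

81/4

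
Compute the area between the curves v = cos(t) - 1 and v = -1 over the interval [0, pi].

The difference (cos(t) - 1) - (-1) = cos(t) changes sign at t = pi/2 inside [0, pi], so split the integral there.
∫[0,pi/2] (cos(t)) dt = 1.
∫[pi/2,pi] (cos(t)) dt = -1; the area of that piece is 1.
Total area = 1 + 1 = 2.

2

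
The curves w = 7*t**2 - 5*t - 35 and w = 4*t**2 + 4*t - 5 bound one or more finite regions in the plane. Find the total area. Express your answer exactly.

343/2

Set the curves equal: 7*t**2 - 5*t - 35 = 4*t**2 + 4*t - 5, so 3*t**2 - 9*t - 30 = 0, which factors as 3*(t - 5)*(t + 2) = 0. The curves meet at t = -2, 5.
On [-2, 5], w = 4*t**2 + 4*t - 5 is on top; that piece has area ∫[-2,5] (-(3*t**2 - 9*t - 30)) dt = 343/2.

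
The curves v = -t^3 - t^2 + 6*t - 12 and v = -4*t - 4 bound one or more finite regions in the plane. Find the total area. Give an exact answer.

Set the curves equal: -t^3 - t^2 + 6*t - 12 = -4*t - 4, so -t^3 - t^2 + 10*t - 8 = 0, which factors as -(t - 2)*(t - 1)*(t + 4) = 0. The curves meet at t = -4, 1, 2.
On [-4, 1], v = -4*t - 4 is on top; that piece has area ∫[-4,1] (-(-t^3 - t^2 + 10*t - 8)) dt = 875/12.
On [1, 2], v = -t^3 - t^2 + 6*t - 12 is on top; that piece has area ∫[1,2] (-t^3 - t^2 + 10*t - 8) dt = 11/12.
Total enclosed area = 875/12 + 11/12 = 443/6.

443/6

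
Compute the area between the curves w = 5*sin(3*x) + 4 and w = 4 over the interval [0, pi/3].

10/3

On [0, pi/3], (5*sin(3*x) + 4) - (4) = 5*sin(3*x) is ≥ 0 throughout, so the area is a single integral of |5*sin(3*x)|.
∫[0,pi/3] (5*sin(3*x)) dx = 10/3.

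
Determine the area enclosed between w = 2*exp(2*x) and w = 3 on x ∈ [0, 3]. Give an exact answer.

-11 - 7*log(2)/2 + log(6)/2 + 5*log(3)/2 + exp(6)

The difference (2*exp(2*x)) - (3) = 2*exp(2*x) - 3 changes sign at x = -log(2)/2 + log(3)/2 inside [0, 3], so split the integral there.
∫[0,-log(2)/2 + log(3)/2] (2*exp(2*x) - 3) dx = log(2*sqrt(6)/9) + 1/2; the area of that piece is -1/2 + log(3*sqrt(6)/4).
∫[-log(2)/2 + log(3)/2,3] (2*exp(2*x) - 3) dx = -21/2 - 3*log(2)/2 + 3*log(3)/2 + exp(6).
Total area = (-1/2 + log(3*sqrt(6)/4)) + (-21/2 - 3*log(2)/2 + 3*log(3)/2 + exp(6)) = -11 - 7*log(2)/2 + log(6)/2 + 5*log(3)/2 + exp(6).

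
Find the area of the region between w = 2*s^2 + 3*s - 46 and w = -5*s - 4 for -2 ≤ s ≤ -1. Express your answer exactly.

On [-2, -1], (2*s^2 + 3*s - 46) - (-5*s - 4) = 2*s^2 + 8*s - 42 is ≤ 0 throughout, so the area is a single integral of |2*s^2 + 8*s - 42|.
∫[-2,-1] (2*s^2 + 8*s - 42) ds = -148/3; the area of that piece is 148/3.

148/3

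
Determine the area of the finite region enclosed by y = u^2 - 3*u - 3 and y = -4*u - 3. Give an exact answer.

Set the curves equal: u^2 - 3*u - 3 = -4*u - 3, so u^2 + u = 0, which factors as u*(u + 1) = 0. The curves meet at u = -1, 0.
On [-1, 0], y = -4*u - 3 is on top; that piece has area ∫[-1,0] (-(u^2 + u)) du = 1/6.

1/6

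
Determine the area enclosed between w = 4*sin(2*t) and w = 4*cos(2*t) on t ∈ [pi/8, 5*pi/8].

On [pi/8, 5*pi/8], (4*sin(2*t)) - (4*cos(2*t)) = 4*sin(2*t) - 4*cos(2*t) is ≥ 0 throughout, so the area is a single integral of |4*sin(2*t) - 4*cos(2*t)|.
∫[pi/8,5*pi/8] (4*sin(2*t) - 4*cos(2*t)) dt = 4*sqrt(2).

4*sqrt(2)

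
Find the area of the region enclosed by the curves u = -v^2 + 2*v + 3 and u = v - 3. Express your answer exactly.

125/6

Both boundary curves give u as a function of v, so integrate with respect to v. Setting them equal: -v^2 + v + 6 = 0, i.e. -(v - 3)*(v + 2) = 0, so they meet at v = -2, 3.
For v in [-2, 3], u = -v^2 + 2*v + 3 is on the right; area = ∫[-2,3] (-v^2 + v + 6) dv = 125/6.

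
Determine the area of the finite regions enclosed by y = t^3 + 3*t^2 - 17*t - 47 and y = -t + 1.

Set the curves equal: t^3 + 3*t^2 - 17*t - 47 = -t + 1, so t^3 + 3*t^2 - 16*t - 48 = 0, which factors as (t - 4)*(t + 3)*(t + 4) = 0. The curves meet at t = -4, -3, 4.
On [-4, -3], y = t^3 + 3*t^2 - 17*t - 47 is on top; that piece has area ∫[-4,-3] (t^3 + 3*t^2 - 16*t - 48) dt = 5/4.
On [-3, 4], y = -t + 1 is on top; that piece has area ∫[-3,4] (-(t^3 + 3*t^2 - 16*t - 48)) dt = 1029/4.
Total enclosed area = 5/4 + 1029/4 = 517/2.

517/2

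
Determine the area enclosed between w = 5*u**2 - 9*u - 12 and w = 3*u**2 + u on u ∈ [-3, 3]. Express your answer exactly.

The difference (5*u**2 - 9*u - 12) - (3*u**2 + u) = 2*u**2 - 10*u - 12 changes sign at u = -1 inside [-3, 3], so split the integral there.
∫[-3,-1] (2*u**2 - 10*u - 12) du = 100/3.
∫[-1,3] (2*u**2 - 10*u - 12) du = -208/3; the area of that piece is 208/3.
Total area = 100/3 + 208/3 = 308/3.

308/3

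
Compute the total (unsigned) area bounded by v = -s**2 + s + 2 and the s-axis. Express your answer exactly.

The curve meets the s-axis where -s**2 + s + 2 = 0, i.e. -(s - 2)*(s + 1) = 0, at s = -1, 2.
On [-1, 2] the curve lies above the axis; ∫[-1,2] (-s**2 + s + 2) ds = 9/2, giving area 9/2.

9/2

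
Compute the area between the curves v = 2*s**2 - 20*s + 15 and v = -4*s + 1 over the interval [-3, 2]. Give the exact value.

The difference (2*s**2 - 20*s + 15) - (-4*s + 1) = 2*s**2 - 16*s + 14 changes sign at s = 1 inside [-3, 2], so split the integral there.
∫[-3,1] (2*s**2 - 16*s + 14) ds = 416/3.
∫[1,2] (2*s**2 - 16*s + 14) ds = -16/3; the area of that piece is 16/3.
Total area = 416/3 + 16/3 = 144.

144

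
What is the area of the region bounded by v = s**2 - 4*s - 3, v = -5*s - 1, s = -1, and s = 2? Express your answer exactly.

31/6

The difference (s**2 - 4*s - 3) - (-5*s - 1) = s**2 + s - 2 changes sign at s = 1 inside [-1, 2], so split the integral there.
∫[-1,1] (s**2 + s - 2) ds = -10/3; the area of that piece is 10/3.
∫[1,2] (s**2 + s - 2) ds = 11/6.
Total area = 10/3 + 11/6 = 31/6.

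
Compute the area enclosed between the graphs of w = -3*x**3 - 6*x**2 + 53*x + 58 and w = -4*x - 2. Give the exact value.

Set the curves equal: -3*x**3 - 6*x**2 + 53*x + 58 = -4*x - 2, so -3*x**3 - 6*x**2 + 57*x + 60 = 0, which factors as -3*(x - 4)*(x + 1)*(x + 5) = 0. The curves meet at x = -5, -1, 4.
On [-5, -1], w = -4*x - 2 is on top; that piece has area ∫[-5,-1] (-(-3*x**3 - 6*x**2 + 57*x + 60)) dx = 224.
On [-1, 4], w = -3*x**3 - 6*x**2 + 53*x + 58 is on top; that piece has area ∫[-1,4] (-3*x**3 - 6*x**2 + 57*x + 60) dx = 1625/4.
Total enclosed area = 224 + 1625/4 = 2521/4.

2521/4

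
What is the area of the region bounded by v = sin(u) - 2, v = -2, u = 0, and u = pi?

On [0, pi], (sin(u) - 2) - (-2) = sin(u) is ≥ 0 throughout, so the area is a single integral of |sin(u)|.
∫[0,pi] (sin(u)) du = 2.

2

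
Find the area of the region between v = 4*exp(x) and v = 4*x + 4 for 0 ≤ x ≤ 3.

On [0, 3], (4*exp(x)) - (4*x + 4) = -4*x + 4*exp(x) - 4 is ≥ 0 throughout, so the area is a single integral of |-4*x + 4*exp(x) - 4|.
∫[0,3] (-4*x + 4*exp(x) - 4) dx = -34 + 4*exp(3).

-34 + 4*exp(3)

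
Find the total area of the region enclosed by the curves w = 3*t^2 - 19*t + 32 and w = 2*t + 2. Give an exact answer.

Set the curves equal: 3*t^2 - 19*t + 32 = 2*t + 2, so 3*t^2 - 21*t + 30 = 0, which factors as 3*(t - 5)*(t - 2) = 0. The curves meet at t = 2, 5.
On [2, 5], w = 2*t + 2 is on top; that piece has area ∫[2,5] (-(3*t^2 - 21*t + 30)) dt = 27/2.

27/2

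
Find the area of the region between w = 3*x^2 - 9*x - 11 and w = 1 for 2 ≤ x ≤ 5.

61/2

The difference (3*x^2 - 9*x - 11) - (1) = 3*x^2 - 9*x - 12 changes sign at x = 4 inside [2, 5], so split the integral there.
∫[2,4] (3*x^2 - 9*x - 12) dx = -22; the area of that piece is 22.
∫[4,5] (3*x^2 - 9*x - 12) dx = 17/2.
Total area = 22 + 17/2 = 61/2.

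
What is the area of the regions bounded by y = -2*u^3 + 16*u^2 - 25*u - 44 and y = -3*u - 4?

443/3

Set the curves equal: -2*u^3 + 16*u^2 - 25*u - 44 = -3*u - 4, so -2*u^3 + 16*u^2 - 22*u - 40 = 0, which factors as -2*(u - 5)*(u - 4)*(u + 1) = 0. The curves meet at u = -1, 4, 5.
On [-1, 4], y = -3*u - 4 is on top; that piece has area ∫[-1,4] (-(-2*u^3 + 16*u^2 - 22*u - 40)) du = 875/6.
On [4, 5], y = -2*u^3 + 16*u^2 - 25*u - 44 is on top; that piece has area ∫[4,5] (-2*u^3 + 16*u^2 - 22*u - 40) du = 11/6.
Total enclosed area = 875/6 + 11/6 = 443/3.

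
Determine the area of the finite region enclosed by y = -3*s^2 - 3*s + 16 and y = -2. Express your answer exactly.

125/2

Set the curves equal: -3*s^2 - 3*s + 16 = -2, so -3*s^2 - 3*s + 18 = 0, which factors as -3*(s - 2)*(s + 3) = 0. The curves meet at s = -3, 2.
On [-3, 2], y = -3*s^2 - 3*s + 16 is on top; that piece has area ∫[-3,2] (-3*s^2 - 3*s + 18) ds = 125/2.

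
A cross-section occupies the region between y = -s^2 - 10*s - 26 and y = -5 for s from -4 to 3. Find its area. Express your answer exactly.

The difference (-s^2 - 10*s - 26) - (-5) = -s^2 - 10*s - 21 changes sign at s = -3 inside [-4, 3], so split the integral there.
∫[-4,-3] (-s^2 - 10*s - 21) ds = 5/3.
∫[-3,3] (-s^2 - 10*s - 21) ds = -144; the area of that piece is 144.
Total area = 5/3 + 144 = 437/3.

437/3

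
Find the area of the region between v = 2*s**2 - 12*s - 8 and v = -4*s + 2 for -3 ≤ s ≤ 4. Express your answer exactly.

96

The difference (2*s**2 - 12*s - 8) - (-4*s + 2) = 2*s**2 - 8*s - 10 changes sign at s = -1 inside [-3, 4], so split the integral there.
∫[-3,-1] (2*s**2 - 8*s - 10) ds = 88/3.
∫[-1,4] (2*s**2 - 8*s - 10) ds = -200/3; the area of that piece is 200/3.
Total area = 88/3 + 200/3 = 96.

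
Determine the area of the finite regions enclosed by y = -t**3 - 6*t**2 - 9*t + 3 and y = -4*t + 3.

131/4

Set the curves equal: -t**3 - 6*t**2 - 9*t + 3 = -4*t + 3, so -t**3 - 6*t**2 - 5*t = 0, which factors as -t*(t + 1)*(t + 5) = 0. The curves meet at t = -5, -1, 0.
On [-5, -1], y = -4*t + 3 is on top; that piece has area ∫[-5,-1] (-(-t**3 - 6*t**2 - 5*t)) dt = 32.
On [-1, 0], y = -t**3 - 6*t**2 - 9*t + 3 is on top; that piece has area ∫[-1,0] (-t**3 - 6*t**2 - 5*t) dt = 3/4.
Total enclosed area = 32 + 3/4 = 131/4.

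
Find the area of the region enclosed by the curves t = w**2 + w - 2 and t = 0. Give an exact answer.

Both boundary curves give t as a function of w, so integrate with respect to w. Setting them equal: w**2 + w - 2 = 0, i.e. (w - 1)*(w + 2) = 0, so they meet at w = -2, 1.
For w in [-2, 1], t = w**2 + w - 2 is on the left; area = ∫[-2,1] (-(w**2 + w - 2)) dw = 9/2.

9/2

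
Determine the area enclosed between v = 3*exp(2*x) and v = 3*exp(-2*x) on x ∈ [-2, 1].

The difference (3*exp(2*x)) - (3*exp(-2*x)) = 3*exp(2*x) - 3*exp(-2*x) changes sign at x = 0 inside [-2, 1], so split the integral there.
∫[-2,0] (3*exp(2*x) - 3*exp(-2*x)) dx = -3*exp(4)/2 - 3*exp(-4)/2 + 3; the area of that piece is -3 + 3*exp(-4)/2 + 3*exp(4)/2.
∫[0,1] (3*exp(2*x) - 3*exp(-2*x)) dx = -3 + 3*exp(-2)/2 + 3*exp(2)/2.
Total area = (-3 + 3*exp(-4)/2 + 3*exp(4)/2) + (-3 + 3*exp(-2)/2 + 3*exp(2)/2) = -6 + 3*exp(-4)/2 + 3*exp(-2)/2 + 3*exp(2)/2 + 3*exp(4)/2.

-6 + 3*exp(-4)/2 + 3*exp(-2)/2 + 3*exp(2)/2 + 3*exp(4)/2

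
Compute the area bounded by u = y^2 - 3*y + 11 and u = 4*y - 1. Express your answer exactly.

Both boundary curves give u as a function of y, so integrate with respect to y. Setting them equal: y^2 - 7*y + 12 = 0, i.e. (y - 4)*(y - 3) = 0, so they meet at y = 3, 4.
For y in [3, 4], u = y^2 - 3*y + 11 is on the left; area = ∫[3,4] (-(y^2 - 7*y + 12)) dy = 1/6.

1/6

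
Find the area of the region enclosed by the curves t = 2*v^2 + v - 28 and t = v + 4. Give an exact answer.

512/3

Both boundary curves give t as a function of v, so integrate with respect to v. Setting them equal: 2*v^2 - 32 = 0, i.e. 2*(v - 4)*(v + 4) = 0, so they meet at v = -4, 4.
For v in [-4, 4], t = 2*v^2 + v - 28 is on the left; area = ∫[-4,4] (-(2*v^2 - 32)) dv = 512/3.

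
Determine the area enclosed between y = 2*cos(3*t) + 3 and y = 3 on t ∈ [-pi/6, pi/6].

4/3

On [-pi/6, pi/6], (2*cos(3*t) + 3) - (3) = 2*cos(3*t) is ≥ 0 throughout, so the area is a single integral of |2*cos(3*t)|.
∫[-pi/6,pi/6] (2*cos(3*t)) dt = 4/3.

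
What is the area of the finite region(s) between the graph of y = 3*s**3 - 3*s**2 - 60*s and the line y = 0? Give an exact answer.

The curve meets the s-axis where 3*s**3 - 3*s**2 - 60*s = 0, i.e. 3*s*(s - 5)*(s + 4) = 0, at s = -4, 0, 5.
On [-4, 0] the curve lies above the axis; ∫[-4,0] (3*s**3 - 3*s**2 - 60*s) ds = 224, giving area 224.
On [0, 5] the curve lies below the axis; ∫[0,5] (3*s**3 - 3*s**2 - 60*s) ds = -1625/4, giving area 1625/4.
Total area = 224 + 1625/4 = 2521/4.

2521/4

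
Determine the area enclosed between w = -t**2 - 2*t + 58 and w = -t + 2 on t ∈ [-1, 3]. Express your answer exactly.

On [-1, 3], (-t**2 - 2*t + 58) - (-t + 2) = -t**2 - t + 56 is ≥ 0 throughout, so the area is a single integral of |-t**2 - t + 56|.
∫[-1,3] (-t**2 - t + 56) dt = 632/3.

632/3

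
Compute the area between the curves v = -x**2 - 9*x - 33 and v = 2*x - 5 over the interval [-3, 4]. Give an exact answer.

On [-3, 4], (-x**2 - 9*x - 33) - (2*x - 5) = -x**2 - 11*x - 28 is ≤ 0 throughout, so the area is a single integral of |-x**2 - 11*x - 28|.
∫[-3,4] (-x**2 - 11*x - 28) dx = -1589/6; the area of that piece is 1589/6.

1589/6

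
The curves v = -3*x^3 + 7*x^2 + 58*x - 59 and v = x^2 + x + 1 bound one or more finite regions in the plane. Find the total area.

Set the curves equal: -3*x^3 + 7*x^2 + 58*x - 59 = x^2 + x + 1, so -3*x^3 + 6*x^2 + 57*x - 60 = 0, which factors as -3*(x - 5)*(x - 1)*(x + 4) = 0. The curves meet at x = -4, 1, 5.
On [-4, 1], v = x^2 + x + 1 is on top; that piece has area ∫[-4,1] (-(-3*x^3 + 6*x^2 + 57*x - 60)) dx = 1625/4.
On [1, 5], v = -3*x^3 + 7*x^2 + 58*x - 59 is on top; that piece has area ∫[1,5] (-3*x^3 + 6*x^2 + 57*x - 60) dx = 224.
Total enclosed area = 1625/4 + 224 = 2521/4.

2521/4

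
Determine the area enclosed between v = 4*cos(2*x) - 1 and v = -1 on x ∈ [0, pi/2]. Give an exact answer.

4

The difference (4*cos(2*x) - 1) - (-1) = 4*cos(2*x) changes sign at x = pi/4 inside [0, pi/2], so split the integral there.
∫[0,pi/4] (4*cos(2*x)) dx = 2.
∫[pi/4,pi/2] (4*cos(2*x)) dx = -2; the area of that piece is 2.
Total area = 2 + 2 = 4.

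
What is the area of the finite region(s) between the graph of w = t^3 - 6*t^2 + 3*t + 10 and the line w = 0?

81/2

The curve meets the t-axis where t^3 - 6*t^2 + 3*t + 10 = 0, i.e. (t - 5)*(t - 2)*(t + 1) = 0, at t = -1, 2, 5.
On [-1, 2] the curve lies above the axis; ∫[-1,2] (t^3 - 6*t^2 + 3*t + 10) dt = 81/4, giving area 81/4.
On [2, 5] the curve lies below the axis; ∫[2,5] (t^3 - 6*t^2 + 3*t + 10) dt = -81/4, giving area 81/4.
Total area = 81/4 + 81/4 = 81/2.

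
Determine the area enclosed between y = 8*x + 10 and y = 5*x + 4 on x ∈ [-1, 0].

On [-1, 0], (8*x + 10) - (5*x + 4) = 3*x + 6 is ≥ 0 throughout, so the area is a single integral of |3*x + 6|.
∫[-1,0] (3*x + 6) dx = 9/2.

9/2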